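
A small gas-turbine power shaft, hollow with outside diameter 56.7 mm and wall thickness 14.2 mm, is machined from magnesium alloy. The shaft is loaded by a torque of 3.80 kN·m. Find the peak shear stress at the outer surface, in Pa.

1.13e8 Pa

J = π(d_o⁴ − d_i⁴)/32 = π(0.0567⁴ − 0.0283⁴)/32 = 9.517×10^-7 m⁴.
τ_max = T·r/J = 3800 × 0.0284 / 9.517×10^-7 = 1.132×10^8 Pa.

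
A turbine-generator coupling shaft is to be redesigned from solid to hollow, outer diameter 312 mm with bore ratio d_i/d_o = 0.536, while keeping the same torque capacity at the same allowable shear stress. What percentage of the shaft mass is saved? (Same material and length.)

Equal τ_max and T ⇒ the solid shaft needs d_s³ = d_o³(1−k⁴), so d_s = 312·(1−0.536⁴)^(1/3) = 303.2 mm.
Area ratio A_h/A_s = d_o²(1−k²)/d_s² = (1−k²)/(1−k⁴)^(2/3) = 0.7548.
Mass saving = 1 − 0.7548 = 24.5 %.

24.5 %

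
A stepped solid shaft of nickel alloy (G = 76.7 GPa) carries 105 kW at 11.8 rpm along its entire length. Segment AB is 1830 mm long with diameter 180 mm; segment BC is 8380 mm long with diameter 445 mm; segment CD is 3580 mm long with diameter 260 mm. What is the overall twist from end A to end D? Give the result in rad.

ω = 2π·11.8/60 = 1.236 rad/s, so T = P/ω = 105×10³ / 1.236 = 84970 N·m.
J_AB = π(0.180)⁴/32 = 1.03×10^-4 m⁴; J_BC = π(0.445)⁴/32 = 3.85×10^-3 m⁴; J_CD = π(0.260)⁴/32 = 4.49×10^-4 m⁴.
θ = (T/G)·Σ L_i/J_i = (84970/76.7×10⁹)·(1.83/1.03×10^-4 + 8.38/3.85×10^-3 + 3.58/4.49×10^-4) = 0.03092 rad.

0.0309 rad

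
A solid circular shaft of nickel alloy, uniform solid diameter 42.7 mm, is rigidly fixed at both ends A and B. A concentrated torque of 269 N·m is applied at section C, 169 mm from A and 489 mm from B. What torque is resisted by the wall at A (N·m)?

With uniform GJ and both ends fixed, compatibility θ_AC = θ_CB gives T_A·a = T_B·b, together with T_A + T_B = T₀.
T_A = T₀·b/(a+b) = 269.0·489/658.0 = 199.9 N·m; T_B = 69.09 N·m.

200 N·m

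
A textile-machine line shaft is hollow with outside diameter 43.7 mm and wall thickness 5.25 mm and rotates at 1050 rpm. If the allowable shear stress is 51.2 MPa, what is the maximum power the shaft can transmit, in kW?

61.5 kW

J = π(d_o⁴ − d_i⁴)/32 = π(0.0437⁴ − 0.0332⁴)/32 = 2.388×10^-7 m⁴.
T_max = τ_allow·J/r = 5.12×10^7 × 2.388×10^-7 / 0.0219 = 559.5 N·m.
ω = 2π·1050/60 = 110.0 rad/s, so P_max = T_max·ω = 6.152×10^4 W.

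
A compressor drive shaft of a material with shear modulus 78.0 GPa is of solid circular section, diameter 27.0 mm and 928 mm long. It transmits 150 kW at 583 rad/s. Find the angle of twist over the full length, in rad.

ω = 583 rad/s, so T = P/ω = 150×10³ / 583.0 = 257.3 N·m.
J = πd⁴/32 = π(0.0270)⁴/32 = 5.217×10^-8 m⁴.
θ = T·L/(G·J) = 257.3 × 0.928 / (78.0×10⁹ × 5.217×10^-8) = 0.05867 rad.

0.0587 rad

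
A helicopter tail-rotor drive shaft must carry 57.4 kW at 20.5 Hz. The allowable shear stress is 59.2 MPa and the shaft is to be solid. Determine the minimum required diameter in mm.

ω = 2π·20.5 = 128.8 rad/s, so T = P/ω = 57.4×10³ / 128.8 = 445.6 N·m.
For a solid shaft τ_max = 16T/(πd³), so d = (16T/(π τ_allow))^(1/3) = (16·445.6/(π·5.92×10^7))^(1/3) = 0.03372 m.

33.7 mm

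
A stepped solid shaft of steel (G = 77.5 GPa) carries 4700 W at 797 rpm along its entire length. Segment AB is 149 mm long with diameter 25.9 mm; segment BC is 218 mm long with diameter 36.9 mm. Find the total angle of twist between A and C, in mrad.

ω = 2π·797/60 = 83.46 rad/s, so T = P/ω = 4700 / 83.46 = 56.31 N·m.
J_AB = π(0.0259)⁴/32 = 4.42×10^-8 m⁴; J_BC = π(0.0369)⁴/32 = 1.82×10^-7 m⁴.
θ = (T/G)·Σ L_i/J_i = (56.31/77.5×10⁹)·(0.149/4.42×10^-8 + 0.218/1.82×10^-7) = 3.321×10^-3 rad.

3.32 mrad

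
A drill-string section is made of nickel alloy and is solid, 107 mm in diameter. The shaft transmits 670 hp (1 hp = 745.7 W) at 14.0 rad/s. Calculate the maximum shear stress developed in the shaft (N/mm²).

148 N/mm²

ω = 14.0 rad/s, so T = P/ω = 670×745.7 / 14.00 = 35690 N·m.
J = πd⁴/32 = π(0.107)⁴/32 = 1.287×10^-5 m⁴.
τ_max = T·r/J = 35690 × 0.0535 / 1.287×10^-5 = 1.484×10^8 Pa.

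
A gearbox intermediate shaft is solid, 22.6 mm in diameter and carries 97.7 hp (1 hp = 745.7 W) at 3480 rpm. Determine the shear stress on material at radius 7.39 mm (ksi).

8.37 ksi

ω = 2π·3480/60 = 364.4 rad/s, so T = P/ω = 97.7×745.7 / 364.4 = 199.9 N·m.
J = πd⁴/32 = π(0.0226)⁴/32 = 2.561×10^-8 m⁴.
Shear stress varies linearly with radius: τ = T·r/J = 199.9 × 0.00739 / 2.561×10^-8 = 5.768×10^7 Pa.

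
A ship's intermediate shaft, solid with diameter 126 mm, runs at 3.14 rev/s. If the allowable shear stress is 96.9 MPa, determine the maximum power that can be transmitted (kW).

J = πd⁴/32 = π(0.126)⁴/32 = 2.474×10^-5 m⁴.
T_max = τ_allow·J/r = 9.69×10^7 × 2.474×10^-5 / 0.0630 = 38060 N·m.
ω = 2π·3.14 = 19.73 rad/s, so P_max = T_max·ω = 7.509×10^5 W.

751 kW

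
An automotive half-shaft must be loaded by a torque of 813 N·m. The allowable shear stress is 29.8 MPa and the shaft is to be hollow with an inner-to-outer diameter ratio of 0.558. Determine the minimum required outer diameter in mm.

53.6 mm

For a hollow shaft with d_i/d_o = 0.558: τ_max = 16T/(π d_o³ (1−k⁴)), so d_o = [16T/(π τ_allow (1−k⁴))]^(1/3) = [16·813.0/(π·2.98×10^7·0.9031)]^(1/3) = 0.05359 m.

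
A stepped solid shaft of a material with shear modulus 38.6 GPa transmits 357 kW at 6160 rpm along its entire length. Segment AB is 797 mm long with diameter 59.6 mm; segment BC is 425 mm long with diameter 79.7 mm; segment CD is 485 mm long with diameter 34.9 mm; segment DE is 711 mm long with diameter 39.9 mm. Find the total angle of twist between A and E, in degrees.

ω = 2π·6160/60 = 645.1 rad/s, so T = P/ω = 357×10³ / 645.1 = 553.4 N·m.
J_AB = π(0.0596)⁴/32 = 1.24×10^-6 m⁴; J_BC = π(0.0797)⁴/32 = 3.96×10^-6 m⁴; J_CD = π(0.0349)⁴/32 = 1.46×10^-7 m⁴; J_DE = π(0.0399)⁴/32 = 2.49×10^-7 m⁴.
θ = (T/G)·Σ L_i/J_i = (553.4/38.6×10⁹)·(0.797/1.24×10^-6 + 0.425/3.96×10^-6 + 0.485/1.46×10^-7 + 0.711/2.49×10^-7) = 0.09947 rad.

5.70°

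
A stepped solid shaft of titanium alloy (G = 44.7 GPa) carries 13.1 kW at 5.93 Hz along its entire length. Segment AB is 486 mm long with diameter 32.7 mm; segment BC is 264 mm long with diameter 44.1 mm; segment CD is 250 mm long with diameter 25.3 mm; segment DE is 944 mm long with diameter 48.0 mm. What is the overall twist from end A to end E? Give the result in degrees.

5.89°

ω = 2π·5.93 = 37.26 rad/s, so T = P/ω = 13.1×10³ / 37.26 = 351.6 N·m.
J_AB = π(0.0327)⁴/32 = 1.12×10^-7 m⁴; J_BC = π(0.0441)⁴/32 = 3.71×10^-7 m⁴; J_CD = π(0.0253)⁴/32 = 4.02×10^-8 m⁴; J_DE = π(0.0480)⁴/32 = 5.21×10^-7 m⁴.
θ = (T/G)·Σ L_i/J_i = (351.6/44.7×10⁹)·(0.486/1.12×10^-7 + 0.264/3.71×10^-7 + 0.250/4.02×10^-8 + 0.944/5.21×10^-7) = 0.1028 rad.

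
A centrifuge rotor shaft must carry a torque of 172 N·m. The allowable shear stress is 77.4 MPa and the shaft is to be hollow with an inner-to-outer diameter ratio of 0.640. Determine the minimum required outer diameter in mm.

23.9 mm

For a hollow shaft with d_i/d_o = 0.640: τ_max = 16T/(π d_o³ (1−k⁴)), so d_o = [16T/(π τ_allow (1−k⁴))]^(1/3) = [16·172.0/(π·7.74×10^7·0.8322)]^(1/3) = 0.02387 m.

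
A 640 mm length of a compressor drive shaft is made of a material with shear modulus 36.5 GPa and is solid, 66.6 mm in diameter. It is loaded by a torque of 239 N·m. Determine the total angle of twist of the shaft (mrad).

J = πd⁴/32 = π(0.0666)⁴/32 = 1.932×10^-6 m⁴.
θ = T·L/(G·J) = 239.0 × 0.640 / (36.5×10⁹ × 1.932×10^-6) = 2.170×10^-3 rad.

2.17 mrad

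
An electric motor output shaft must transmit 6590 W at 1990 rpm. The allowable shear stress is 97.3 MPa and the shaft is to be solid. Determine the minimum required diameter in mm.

ω = 2π·1990/60 = 208.4 rad/s, so T = P/ω = 6590 / 208.4 = 31.62 N·m.
For a solid shaft τ_max = 16T/(πd³), so d = (16T/(π τ_allow))^(1/3) = (16·31.62/(π·9.73×10^7))^(1/3) = 0.01183 m.

11.8 mm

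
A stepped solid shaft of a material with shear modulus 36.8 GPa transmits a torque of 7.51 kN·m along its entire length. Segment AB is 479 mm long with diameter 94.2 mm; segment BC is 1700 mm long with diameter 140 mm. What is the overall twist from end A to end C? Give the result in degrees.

J_AB = π(0.0942)⁴/32 = 7.73×10^-6 m⁴; J_BC = π(0.140)⁴/32 = 3.77×10^-5 m⁴.
θ = (T/G)·Σ L_i/J_i = (7510/36.8×10⁹)·(0.479/7.73×10^-6 + 1.70/3.77×10^-5) = 0.02184 rad.

1.25°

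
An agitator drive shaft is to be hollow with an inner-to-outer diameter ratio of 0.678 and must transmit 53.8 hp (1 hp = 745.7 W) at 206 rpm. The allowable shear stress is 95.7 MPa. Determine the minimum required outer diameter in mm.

ω = 2π·206/60 = 21.57 rad/s, so T = P/ω = 53.8×745.7 / 21.57 = 1860 N·m.
For a hollow shaft with d_i/d_o = 0.678: τ_max = 16T/(π d_o³ (1−k⁴)), so d_o = [16T/(π τ_allow (1−k⁴))]^(1/3) = [16·1860/(π·9.57×10^7·0.7887)]^(1/3) = 0.05006 m.

50.1 mm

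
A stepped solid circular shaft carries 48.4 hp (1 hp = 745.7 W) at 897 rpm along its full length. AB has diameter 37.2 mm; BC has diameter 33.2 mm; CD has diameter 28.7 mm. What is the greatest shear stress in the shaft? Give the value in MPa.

ω = 2π·897/60 = 93.93 rad/s, so T = P/ω = 48.4×745.7 / 93.93 = 384.2 N·m.
Under the same torque, τ_max = 16T/(πd³) is largest where d is smallest — segment CD (d = 28.7 mm).
τ_max = 16·384.2/(π·(0.0287)³) = 8.278×10^7 Pa.

82.8 MPa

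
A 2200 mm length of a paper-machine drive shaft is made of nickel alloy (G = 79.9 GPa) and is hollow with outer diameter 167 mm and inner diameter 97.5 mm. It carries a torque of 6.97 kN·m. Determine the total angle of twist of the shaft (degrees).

0.163°

J = π(d_o⁴ − d_i⁴)/32 = π(0.167⁴ − 0.0975⁴)/32 = 6.749×10^-5 m⁴.
θ = T·L/(G·J) = 6970 × 2.20 / (79.9×10⁹ × 6.749×10^-5) = 2.844×10^-3 rad.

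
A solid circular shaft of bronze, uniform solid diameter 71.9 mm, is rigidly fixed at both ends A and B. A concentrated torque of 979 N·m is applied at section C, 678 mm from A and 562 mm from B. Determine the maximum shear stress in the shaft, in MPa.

With uniform GJ and both ends fixed, compatibility θ_AC = θ_CB gives T_A·a = T_B·b, together with T_A + T_B = T₀.
T_A = T₀·b/(a+b) = 979.0·562/1240 = 443.7 N·m; T_B = 535.3 N·m.
τ in each portion: τ_AC = 6.08×10^6 Pa, τ_CB = 7.33×10^6 Pa; maximum is in CB.
τ_max = T_CB·r/J = 535.3·0.0360/2.62×10^-6 = 7.335×10^6 Pa.

7.33 MPa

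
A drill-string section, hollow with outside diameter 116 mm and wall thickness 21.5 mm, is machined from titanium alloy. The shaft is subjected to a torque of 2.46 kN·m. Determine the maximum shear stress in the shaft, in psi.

J = π(d_o⁴ − d_i⁴)/32 = π(0.116⁴ − 0.0730⁴)/32 = 1.499×10^-5 m⁴.
τ_max = T·r/J = 2460 × 0.0580 / 1.499×10^-5 = 9.520×10^6 Pa.

1380 psi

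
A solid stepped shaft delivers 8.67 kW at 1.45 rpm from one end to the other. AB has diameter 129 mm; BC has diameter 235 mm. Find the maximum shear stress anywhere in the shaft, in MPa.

135 MPa

ω = 2π·1.45/60 = 0.1518 rad/s, so T = P/ω = 8.67×10³ / 0.1518 = 57100 N·m.
Under the same torque, τ_max = 16T/(πd³) is largest where d is smallest — segment AB (d = 129 mm).
τ_max = 16·57100/(π·(0.129)³) = 1.355×10^8 Pa.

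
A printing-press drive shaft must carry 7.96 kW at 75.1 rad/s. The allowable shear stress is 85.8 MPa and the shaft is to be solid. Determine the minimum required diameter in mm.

ω = 75.1 rad/s, so T = P/ω = 7.96×10³ / 75.10 = 106.0 N·m.
For a solid shaft τ_max = 16T/(πd³), so d = (16T/(π τ_allow))^(1/3) = (16·106.0/(π·8.58×10^7))^(1/3) = 0.01846 m.

18.5 mm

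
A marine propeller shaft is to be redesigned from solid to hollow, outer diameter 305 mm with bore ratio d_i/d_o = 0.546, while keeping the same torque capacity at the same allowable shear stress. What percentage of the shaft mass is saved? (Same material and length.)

Equal τ_max and T ⇒ the solid shaft needs d_s³ = d_o³(1−k⁴), so d_s = 305·(1−0.546⁴)^(1/3) = 295.7 mm.
Area ratio A_h/A_s = d_o²(1−k²)/d_s² = (1−k²)/(1−k⁴)^(2/3) = 0.7468.
Mass saving = 1 − 0.7468 = 25.3 %.

25.3 %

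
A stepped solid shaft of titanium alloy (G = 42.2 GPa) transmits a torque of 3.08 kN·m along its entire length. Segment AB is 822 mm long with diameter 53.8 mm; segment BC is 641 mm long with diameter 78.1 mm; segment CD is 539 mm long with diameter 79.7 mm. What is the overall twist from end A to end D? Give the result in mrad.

95.7 mrad

J_AB = π(0.0538)⁴/32 = 8.22×10^-7 m⁴; J_BC = π(0.0781)⁴/32 = 3.65×10^-6 m⁴; J_CD = π(0.0797)⁴/32 = 3.96×10^-6 m⁴.
θ = (T/G)·Σ L_i/J_i = (3080/42.2×10⁹)·(0.822/8.22×10^-7 + 0.641/3.65×10^-6 + 0.539/3.96×10^-6) = 0.09568 rad.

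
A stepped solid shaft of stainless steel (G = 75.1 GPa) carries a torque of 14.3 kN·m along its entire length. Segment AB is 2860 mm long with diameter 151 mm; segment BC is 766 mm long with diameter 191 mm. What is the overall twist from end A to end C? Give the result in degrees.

0.675°

J_AB = π(0.151)⁴/32 = 5.10×10^-5 m⁴; J_BC = π(0.191)⁴/32 = 1.31×10^-4 m⁴.
θ = (T/G)·Σ L_i/J_i = (14300/75.1×10⁹)·(2.86/5.10×10^-5 + 0.766/1.31×10^-4) = 0.01179 rad.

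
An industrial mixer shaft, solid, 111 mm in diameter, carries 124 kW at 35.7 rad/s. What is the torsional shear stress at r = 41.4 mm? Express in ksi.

ω = 35.7 rad/s, so T = P/ω = 124×10³ / 35.70 = 3473 N·m.
J = πd⁴/32 = π(0.111)⁴/32 = 1.490×10^-5 m⁴.
Shear stress varies linearly with radius: τ = T·r/J = 3473 × 0.0414 / 1.490×10^-5 = 9.649×10^6 Pa.

1.40 ksi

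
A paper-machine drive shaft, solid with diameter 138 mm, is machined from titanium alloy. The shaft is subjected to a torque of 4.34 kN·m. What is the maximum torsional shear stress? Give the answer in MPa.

8.41 MPa

J = πd⁴/32 = π(0.138)⁴/32 = 3.561×10^-5 m⁴.
τ_max = T·r/J = 4340 × 0.0690 / 3.561×10^-5 = 8.411×10^6 Pa.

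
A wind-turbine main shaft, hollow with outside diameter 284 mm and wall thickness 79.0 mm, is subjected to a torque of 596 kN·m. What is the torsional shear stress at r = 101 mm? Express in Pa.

J = π(d_o⁴ − d_i⁴)/32 = π(0.284⁴ − 0.126⁴)/32 = 6.139×10^-4 m⁴.
Shear stress varies linearly with radius: τ = T·r/J = 596000 × 0.101 / 6.139×10^-4 = 9.805×10^7 Pa.

9.81e7 Pa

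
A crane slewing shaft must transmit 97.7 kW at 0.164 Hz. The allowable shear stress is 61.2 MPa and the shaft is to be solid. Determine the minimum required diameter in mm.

ω = 2π·0.164 = 1.030 rad/s, so T = P/ω = 97.7×10³ / 1.030 = 94810 N·m.
For a solid shaft τ_max = 16T/(πd³), so d = (16T/(π τ_allow))^(1/3) = (16·94810/(π·6.12×10^7))^(1/3) = 0.1991 m.

199 mm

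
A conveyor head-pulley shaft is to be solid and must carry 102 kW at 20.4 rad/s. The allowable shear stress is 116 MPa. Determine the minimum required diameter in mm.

ω = 20.4 rad/s, so T = P/ω = 102×10³ / 20.40 = 5000 N·m.
For a solid shaft τ_max = 16T/(πd³), so d = (16T/(π τ_allow))^(1/3) = (16·5000/(π·1.16×10^8))^(1/3) = 0.06032 m.

60.3 mm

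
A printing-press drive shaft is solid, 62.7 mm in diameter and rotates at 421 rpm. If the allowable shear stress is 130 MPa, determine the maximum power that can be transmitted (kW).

J = πd⁴/32 = π(0.0627)⁴/32 = 1.517×10^-6 m⁴.
T_max = τ_allow·J/r = 1.30×10^8 × 1.517×10^-6 / 0.0314 = 6292 N·m.
ω = 2π·421/60 = 44.09 rad/s, so P_max = T_max·ω = 2.774×10^5 W.

277 kW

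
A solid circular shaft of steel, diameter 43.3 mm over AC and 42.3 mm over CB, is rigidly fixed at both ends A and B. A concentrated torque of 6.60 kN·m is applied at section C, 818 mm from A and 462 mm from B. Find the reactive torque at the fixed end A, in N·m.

Compatibility: T_A·a/J_AC = T_B·b/J_CB with T_A + T_B = T₀.
J_AC = 3.45×10^-7 m⁴, J_CB = 3.14×10^-7 m⁴, so T_A = T₀·(J_AC/a)/((J_AC/a)+(J_CB/b)) = 2526 N·m, T_B = 4074 N·m.

2530 N·m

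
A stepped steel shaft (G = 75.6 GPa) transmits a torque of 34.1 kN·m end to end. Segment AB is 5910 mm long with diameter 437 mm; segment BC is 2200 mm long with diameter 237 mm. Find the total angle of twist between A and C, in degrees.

J_AB = π(0.437)⁴/32 = 3.58×10^-3 m⁴; J_BC = π(0.237)⁴/32 = 3.10×10^-4 m⁴.
θ = (T/G)·Σ L_i/J_i = (34100/75.6×10⁹)·(5.91/3.58×10^-3 + 2.20/3.10×10^-4) = 3.948×10^-3 rad.

0.226°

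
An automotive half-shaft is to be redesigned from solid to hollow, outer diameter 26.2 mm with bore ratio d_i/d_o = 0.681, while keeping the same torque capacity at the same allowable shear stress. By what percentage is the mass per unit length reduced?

Equal τ_max and T ⇒ the solid shaft needs d_s³ = d_o³(1−k⁴), so d_s = 26.2·(1−0.681⁴)^(1/3) = 24.17 mm.
Area ratio A_h/A_s = d_o²(1−k²)/d_s² = (1−k²)/(1−k⁴)^(2/3) = 0.6302.
Mass saving = 1 − 0.6302 = 37.0 %.

37.0 %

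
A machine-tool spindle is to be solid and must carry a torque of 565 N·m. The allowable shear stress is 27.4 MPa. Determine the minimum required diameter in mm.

For a solid shaft τ_max = 16T/(πd³), so d = (16T/(π τ_allow))^(1/3) = (16·565.0/(π·2.74×10^7))^(1/3) = 0.04718 m.

47.2 mm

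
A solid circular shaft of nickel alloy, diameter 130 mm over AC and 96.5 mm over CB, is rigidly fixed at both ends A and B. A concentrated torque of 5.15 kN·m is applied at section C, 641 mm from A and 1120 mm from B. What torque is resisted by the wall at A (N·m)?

4390 N·m

Compatibility: T_A·a/J_AC = T_B·b/J_CB with T_A + T_B = T₀.
J_AC = 2.80×10^-5 m⁴, J_CB = 8.51×10^-6 m⁴, so T_A = T₀·(J_AC/a)/((J_AC/a)+(J_CB/b)) = 4388 N·m, T_B = 762.4 N·m.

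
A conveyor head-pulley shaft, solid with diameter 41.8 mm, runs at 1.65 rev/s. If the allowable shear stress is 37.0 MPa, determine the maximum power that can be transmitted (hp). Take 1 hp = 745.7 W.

7.38 hp

J = πd⁴/32 = π(0.0418)⁴/32 = 2.997×10^-7 m⁴.
T_max = τ_allow·J/r = 3.70×10^7 × 2.997×10^-7 / 0.0209 = 530.6 N·m.
ω = 2π·1.65 = 10.37 rad/s, so P_max = T_max·ω = 5501 W.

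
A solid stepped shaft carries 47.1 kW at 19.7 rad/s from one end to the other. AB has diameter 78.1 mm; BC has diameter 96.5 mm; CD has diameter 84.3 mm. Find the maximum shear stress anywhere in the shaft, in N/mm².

25.6 N/mm²

ω = 19.7 rad/s, so T = P/ω = 47.1×10³ / 19.70 = 2391 N·m.
Under the same torque, τ_max = 16T/(πd³) is largest where d is smallest — segment AB (d = 78.1 mm).
τ_max = 16·2391/(π·(0.0781)³) = 2.556×10^7 Pa.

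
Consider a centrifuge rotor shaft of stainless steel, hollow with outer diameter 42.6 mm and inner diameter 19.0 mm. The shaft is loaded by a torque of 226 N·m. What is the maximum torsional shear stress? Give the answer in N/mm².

J = π(d_o⁴ − d_i⁴)/32 = π(0.0426⁴ − 0.0190⁴)/32 = 3.105×10^-7 m⁴.
τ_max = T·r/J = 226.0 × 0.0213 / 3.105×10^-7 = 1.550×10^7 Pa.

15.5 N/mm²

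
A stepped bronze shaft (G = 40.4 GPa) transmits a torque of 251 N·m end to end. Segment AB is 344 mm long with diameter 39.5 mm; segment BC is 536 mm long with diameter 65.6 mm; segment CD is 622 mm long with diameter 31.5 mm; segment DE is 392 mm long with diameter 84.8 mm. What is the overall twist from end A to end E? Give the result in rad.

0.0512 rad

J_AB = π(0.0395)⁴/32 = 2.39×10^-7 m⁴; J_BC = π(0.0656)⁴/32 = 1.82×10^-6 m⁴; J_CD = π(0.0315)⁴/32 = 9.67×10^-8 m⁴; J_DE = π(0.0848)⁴/32 = 5.08×10^-6 m⁴.
θ = (T/G)·Σ L_i/J_i = (251.0/40.4×10⁹)·(0.344/2.39×10^-7 + 0.536/1.82×10^-6 + 0.622/9.67×10^-8 + 0.392/5.08×10^-6) = 0.05123 rad.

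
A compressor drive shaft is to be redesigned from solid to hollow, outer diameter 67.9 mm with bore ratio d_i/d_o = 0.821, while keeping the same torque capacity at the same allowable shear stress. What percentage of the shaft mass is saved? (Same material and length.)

Equal τ_max and T ⇒ the solid shaft needs d_s³ = d_o³(1−k⁴), so d_s = 67.9·(1−0.821⁴)^(1/3) = 55.49 mm.
Area ratio A_h/A_s = d_o²(1−k²)/d_s² = (1−k²)/(1−k⁴)^(2/3) = 0.4881.
Mass saving = 1 − 0.4881 = 51.2 %.

51.2 %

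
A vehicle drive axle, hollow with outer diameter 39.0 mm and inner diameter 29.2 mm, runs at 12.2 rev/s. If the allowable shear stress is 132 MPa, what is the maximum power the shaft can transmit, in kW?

J = π(d_o⁴ − d_i⁴)/32 = π(0.0390⁴ − 0.0292⁴)/32 = 1.557×10^-7 m⁴.
T_max = τ_allow·J/r = 1.32×10^8 × 1.557×10^-7 / 0.0195 = 1054 N·m.
ω = 2π·12.2 = 76.65 rad/s, so P_max = T_max·ω = 8.082×10^4 W.

80.8 kW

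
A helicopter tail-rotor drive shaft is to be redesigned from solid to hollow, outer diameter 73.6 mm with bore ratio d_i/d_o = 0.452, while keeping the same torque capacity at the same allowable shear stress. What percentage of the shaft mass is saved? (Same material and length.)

18.1 %

Equal τ_max and T ⇒ the solid shaft needs d_s³ = d_o³(1−k⁴), so d_s = 73.6·(1−0.452⁴)^(1/3) = 72.56 mm.
Area ratio A_h/A_s = d_o²(1−k²)/d_s² = (1−k²)/(1−k⁴)^(2/3) = 0.8186.
Mass saving = 1 − 0.8186 = 18.1 %.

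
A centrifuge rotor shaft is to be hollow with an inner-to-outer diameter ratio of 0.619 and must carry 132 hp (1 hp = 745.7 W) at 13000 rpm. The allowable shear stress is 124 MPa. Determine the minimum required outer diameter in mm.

15.2 mm

ω = 2π·13000/60 = 1361 rad/s, so T = P/ω = 132×745.7 / 1361 = 72.30 N·m.
For a hollow shaft with d_i/d_o = 0.619: τ_max = 16T/(π d_o³ (1−k⁴)), so d_o = [16T/(π τ_allow (1−k⁴))]^(1/3) = [16·72.30/(π·1.24×10^8·0.8532)]^(1/3) = 0.01516 m.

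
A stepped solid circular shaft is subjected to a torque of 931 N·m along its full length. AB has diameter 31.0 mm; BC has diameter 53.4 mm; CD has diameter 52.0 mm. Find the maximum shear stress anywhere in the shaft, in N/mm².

Under the same torque, τ_max = 16T/(πd³) is largest where d is smallest — segment AB (d = 31.0 mm).
τ_max = 16·931.0/(π·(0.0310)³) = 1.592×10^8 Pa.

159 N/mm²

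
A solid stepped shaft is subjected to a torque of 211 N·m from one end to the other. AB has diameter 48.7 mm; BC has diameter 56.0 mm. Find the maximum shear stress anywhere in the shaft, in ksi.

1.35 ksi

Under the same torque, τ_max = 16T/(πd³) is largest where d is smallest — segment AB (d = 48.7 mm).
τ_max = 16·211.0/(π·(0.0487)³) = 9.304×10^6 Pa.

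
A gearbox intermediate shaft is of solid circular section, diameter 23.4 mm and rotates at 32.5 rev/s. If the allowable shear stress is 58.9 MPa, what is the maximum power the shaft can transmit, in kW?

30.3 kW

J = πd⁴/32 = π(0.0234)⁴/32 = 2.943×10^-8 m⁴.
T_max = τ_allow·J/r = 5.89×10^7 × 2.943×10^-8 / 0.0117 = 148.2 N·m.
ω = 2π·32.5 = 204.2 rad/s, so P_max = T_max·ω = 3.026×10^4 W.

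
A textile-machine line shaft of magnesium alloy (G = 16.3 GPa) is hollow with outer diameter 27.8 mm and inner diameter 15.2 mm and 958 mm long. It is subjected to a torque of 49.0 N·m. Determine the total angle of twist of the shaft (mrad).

J = π(d_o⁴ − d_i⁴)/32 = π(0.0278⁴ − 0.0152⁴)/32 = 5.340×10^-8 m⁴.
θ = T·L/(G·J) = 49.00 × 0.958 / (16.3×10⁹ × 5.340×10^-8) = 0.05393 rad.

53.9 mrad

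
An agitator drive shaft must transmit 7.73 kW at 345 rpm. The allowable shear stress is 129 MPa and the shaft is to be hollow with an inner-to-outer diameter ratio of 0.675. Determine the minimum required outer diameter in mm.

ω = 2π·345/60 = 36.13 rad/s, so T = P/ω = 7.73×10³ / 36.13 = 214.0 N·m.
For a hollow shaft with d_i/d_o = 0.675: τ_max = 16T/(π d_o³ (1−k⁴)), so d_o = [16T/(π τ_allow (1−k⁴))]^(1/3) = [16·214.0/(π·1.29×10^8·0.7924)]^(1/3) = 0.02201 m.

22.0 mm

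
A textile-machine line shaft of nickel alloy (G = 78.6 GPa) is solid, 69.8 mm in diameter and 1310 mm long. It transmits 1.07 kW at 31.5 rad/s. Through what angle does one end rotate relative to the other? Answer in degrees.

ω = 31.5 rad/s, so T = P/ω = 1.07×10³ / 31.50 = 33.97 N·m.
J = πd⁴/32 = π(0.0698)⁴/32 = 2.330×10^-6 m⁴.
θ = T·L/(G·J) = 33.97 × 1.31 / (78.6×10⁹ × 2.330×10^-6) = 2.429×10^-4 rad.

0.0139°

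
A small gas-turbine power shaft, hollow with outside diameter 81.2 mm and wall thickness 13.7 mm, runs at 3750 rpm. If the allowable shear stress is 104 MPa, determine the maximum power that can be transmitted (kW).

J = π(d_o⁴ − d_i⁴)/32 = π(0.0812⁴ − 0.0538⁴)/32 = 3.446×10^-6 m⁴.
T_max = τ_allow·J/r = 1.04×10^8 × 3.446×10^-6 / 0.0406 = 8826 N·m.
ω = 2π·3750/60 = 392.7 rad/s, so P_max = T_max·ω = 3.466×10^6 W.

3470 kW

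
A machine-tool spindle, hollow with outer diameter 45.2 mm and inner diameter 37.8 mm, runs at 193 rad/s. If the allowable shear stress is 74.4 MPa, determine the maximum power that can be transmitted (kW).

133 kW

J = π(d_o⁴ − d_i⁴)/32 = π(0.0452⁴ − 0.0378⁴)/32 = 2.094×10^-7 m⁴.
T_max = τ_allow·J/r = 7.44×10^7 × 2.094×10^-7 / 0.0226 = 689.2 N·m.
ω = 193 rad/s, so P_max = T_max·ω = 1.330×10^5 W.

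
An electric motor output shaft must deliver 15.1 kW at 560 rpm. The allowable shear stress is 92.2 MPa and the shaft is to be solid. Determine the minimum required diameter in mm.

24.2 mm

ω = 2π·560/60 = 58.64 rad/s, so T = P/ω = 15.1×10³ / 58.64 = 257.5 N·m.
For a solid shaft τ_max = 16T/(πd³), so d = (16T/(π τ_allow))^(1/3) = (16·257.5/(π·9.22×10^7))^(1/3) = 0.02423 m.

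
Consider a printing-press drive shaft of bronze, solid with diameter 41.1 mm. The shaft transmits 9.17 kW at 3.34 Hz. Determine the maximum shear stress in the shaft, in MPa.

32.1 MPa

ω = 2π·3.34 = 20.99 rad/s, so T = P/ω = 9.17×10³ / 20.99 = 437.0 N·m.
J = πd⁴/32 = π(0.0411)⁴/32 = 2.801×10^-7 m⁴.
τ_max = T·r/J = 437.0 × 0.0206 / 2.801×10^-7 = 3.205×10^7 Pa.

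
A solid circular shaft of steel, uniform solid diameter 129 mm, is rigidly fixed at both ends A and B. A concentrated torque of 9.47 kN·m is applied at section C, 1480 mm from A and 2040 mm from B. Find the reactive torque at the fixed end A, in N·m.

With uniform GJ and both ends fixed, compatibility θ_AC = θ_CB gives T_A·a = T_B·b, together with T_A + T_B = T₀.
T_A = T₀·b/(a+b) = 9470·2040/3520 = 5488 N·m; T_B = 3982 N·m.

5490 N·m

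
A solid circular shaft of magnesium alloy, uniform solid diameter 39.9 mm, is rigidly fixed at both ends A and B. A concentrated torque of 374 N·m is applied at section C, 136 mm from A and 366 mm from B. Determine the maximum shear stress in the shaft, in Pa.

2.19e7 Pa

With uniform GJ and both ends fixed, compatibility θ_AC = θ_CB gives T_A·a = T_B·b, together with T_A + T_B = T₀.
T_A = T₀·b/(a+b) = 374.0·366/502.0 = 272.7 N·m; T_B = 101.3 N·m.
τ in each portion: τ_AC = 2.19×10^7 Pa, τ_CB = 8.12×10^6 Pa; maximum is in AC.
τ_max = T_AC·r/J = 272.7·0.0199/2.49×10^-7 = 2.186×10^7 Pa.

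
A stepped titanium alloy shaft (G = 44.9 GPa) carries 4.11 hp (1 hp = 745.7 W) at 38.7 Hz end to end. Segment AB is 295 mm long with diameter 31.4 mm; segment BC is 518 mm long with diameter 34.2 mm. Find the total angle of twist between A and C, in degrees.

0.112°

ω = 2π·38.7 = 243.2 rad/s, so T = P/ω = 4.11×745.7 / 243.2 = 12.60 N·m.
J_AB = π(0.0314)⁴/32 = 9.54×10^-8 m⁴; J_BC = π(0.0342)⁴/32 = 1.34×10^-7 m⁴.
θ = (T/G)·Σ L_i/J_i = (12.60/44.9×10⁹)·(0.295/9.54×10^-8 + 0.518/1.34×10^-7) = 1.950×10^-3 rad.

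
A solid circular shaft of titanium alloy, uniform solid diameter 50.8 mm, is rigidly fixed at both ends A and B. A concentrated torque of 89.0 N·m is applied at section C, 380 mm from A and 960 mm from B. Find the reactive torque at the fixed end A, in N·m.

63.8 N·m

With uniform GJ and both ends fixed, compatibility θ_AC = θ_CB gives T_A·a = T_B·b, together with T_A + T_B = T₀.
T_A = T₀·b/(a+b) = 89.00·960/1340 = 63.76 N·m; T_B = 25.24 N·m.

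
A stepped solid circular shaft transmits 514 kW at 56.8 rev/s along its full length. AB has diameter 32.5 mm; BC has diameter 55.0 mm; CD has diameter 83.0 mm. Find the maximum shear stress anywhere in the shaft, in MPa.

ω = 2π·56.8 = 356.9 rad/s, so T = P/ω = 514×10³ / 356.9 = 1440 N·m.
Under the same torque, τ_max = 16T/(πd³) is largest where d is smallest — segment AB (d = 32.5 mm).
τ_max = 16·1440/(π·(0.0325)³) = 2.137×10^8 Pa.

214 MPa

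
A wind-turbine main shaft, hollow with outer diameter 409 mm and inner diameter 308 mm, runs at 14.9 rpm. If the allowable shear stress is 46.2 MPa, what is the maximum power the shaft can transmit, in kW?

657 kW

J = π(d_o⁴ − d_i⁴)/32 = π(0.409⁴ − 0.308⁴)/32 = 1.864×10^-3 m⁴.
T_max = τ_allow·J/r = 4.62×10^7 × 1.864×10^-3 / 0.204 = 421000 N·m.
ω = 2π·14.9/60 = 1.560 rad/s, so P_max = T_max·ω = 6.570×10^5 W.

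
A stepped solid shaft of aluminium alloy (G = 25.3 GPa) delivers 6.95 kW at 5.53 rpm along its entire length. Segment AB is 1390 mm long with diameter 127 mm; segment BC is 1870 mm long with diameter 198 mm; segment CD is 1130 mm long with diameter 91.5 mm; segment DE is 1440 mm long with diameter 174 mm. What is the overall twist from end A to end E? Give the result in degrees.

ω = 2π·5.53/60 = 0.5791 rad/s, so T = P/ω = 6.95×10³ / 0.5791 = 12000 N·m.
J_AB = π(0.127)⁴/32 = 2.55×10^-5 m⁴; J_BC = π(0.198)⁴/32 = 1.51×10^-4 m⁴; J_CD = π(0.0915)⁴/32 = 6.88×10^-6 m⁴; J_DE = π(0.174)⁴/32 = 9.00×10^-5 m⁴.
θ = (T/G)·Σ L_i/J_i = (12000/25.3×10⁹)·(1.39/2.55×10^-5 + 1.87/1.51×10^-4 + 1.13/6.88×10^-6 + 1.44/9.00×10^-5) = 0.1172 rad.

6.71°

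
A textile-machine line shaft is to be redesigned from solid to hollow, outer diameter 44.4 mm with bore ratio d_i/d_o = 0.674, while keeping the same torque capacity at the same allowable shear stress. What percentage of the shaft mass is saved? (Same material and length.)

36.3 %

Equal τ_max and T ⇒ the solid shaft needs d_s³ = d_o³(1−k⁴), so d_s = 44.4·(1−0.674⁴)^(1/3) = 41.11 mm.
Area ratio A_h/A_s = d_o²(1−k²)/d_s² = (1−k²)/(1−k⁴)^(2/3) = 0.6366.
Mass saving = 1 − 0.6366 = 36.3 %.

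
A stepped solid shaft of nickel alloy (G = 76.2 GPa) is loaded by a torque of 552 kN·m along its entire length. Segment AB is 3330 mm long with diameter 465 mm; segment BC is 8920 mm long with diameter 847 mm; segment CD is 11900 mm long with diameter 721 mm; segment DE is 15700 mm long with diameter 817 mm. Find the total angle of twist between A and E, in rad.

0.0124 rad

J_AB = π(0.465)⁴/32 = 4.59×10^-3 m⁴; J_BC = π(0.847)⁴/32 = 0.0505 m⁴; J_CD = π(0.721)⁴/32 = 0.0265 m⁴; J_DE = π(0.817)⁴/32 = 0.0437 m⁴.
θ = (T/G)·Σ L_i/J_i = (552000/76.2×10⁹)·(3.33/4.59×10^-3 + 8.92/0.0505 + 11.9/0.0265 + 15.7/0.0437) = 0.01238 rad.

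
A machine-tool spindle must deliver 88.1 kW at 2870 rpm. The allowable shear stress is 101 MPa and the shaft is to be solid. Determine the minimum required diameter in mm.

ω = 2π·2870/60 = 300.5 rad/s, so T = P/ω = 88.1×10³ / 300.5 = 293.1 N·m.
For a solid shaft τ_max = 16T/(πd³), so d = (16T/(π τ_allow))^(1/3) = (16·293.1/(π·1.01×10^8))^(1/3) = 0.02454 m.

24.5 mm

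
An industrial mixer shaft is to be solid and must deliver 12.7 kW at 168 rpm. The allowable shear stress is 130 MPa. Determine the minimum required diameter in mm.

30.5 mm

ω = 2π·168/60 = 17.59 rad/s, so T = P/ω = 12.7×10³ / 17.59 = 721.9 N·m.
For a solid shaft τ_max = 16T/(πd³), so d = (16T/(π τ_allow))^(1/3) = (16·721.9/(π·1.30×10^8))^(1/3) = 0.03047 m.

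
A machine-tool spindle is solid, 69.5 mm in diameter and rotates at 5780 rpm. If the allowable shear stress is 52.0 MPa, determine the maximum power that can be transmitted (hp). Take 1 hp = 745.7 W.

2780 hp

J = πd⁴/32 = π(0.0695)⁴/32 = 2.291×10^-6 m⁴.
T_max = τ_allow·J/r = 5.20×10^7 × 2.291×10^-6 / 0.0348 = 3428 N·m.
ω = 2π·5780/60 = 605.3 rad/s, so P_max = T_max·ω = 2.075×10^6 W.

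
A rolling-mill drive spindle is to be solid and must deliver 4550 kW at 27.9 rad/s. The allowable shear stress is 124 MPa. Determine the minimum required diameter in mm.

ω = 27.9 rad/s, so T = P/ω = 4550×10³ / 27.90 = 163100 N·m.
For a solid shaft τ_max = 16T/(πd³), so d = (16T/(π τ_allow))^(1/3) = (16·163100/(π·1.24×10^8))^(1/3) = 0.1885 m.

189 mm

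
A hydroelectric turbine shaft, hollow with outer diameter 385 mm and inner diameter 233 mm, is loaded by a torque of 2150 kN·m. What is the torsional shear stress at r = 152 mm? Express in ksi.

J = π(d_o⁴ − d_i⁴)/32 = π(0.385⁴ − 0.233⁴)/32 = 1.868×10^-3 m⁴.
Shear stress varies linearly with radius: τ = T·r/J = 2.150e6 × 0.152 / 1.868×10^-3 = 1.750×10^8 Pa.

25.4 ksi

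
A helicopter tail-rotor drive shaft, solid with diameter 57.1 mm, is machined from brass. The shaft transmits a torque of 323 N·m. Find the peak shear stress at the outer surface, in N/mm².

8.84 N/mm²

J = πd⁴/32 = π(0.0571)⁴/32 = 1.044×10^-6 m⁴.
τ_max = T·r/J = 323.0 × 0.0285 / 1.044×10^-6 = 8.836×10^6 Pa.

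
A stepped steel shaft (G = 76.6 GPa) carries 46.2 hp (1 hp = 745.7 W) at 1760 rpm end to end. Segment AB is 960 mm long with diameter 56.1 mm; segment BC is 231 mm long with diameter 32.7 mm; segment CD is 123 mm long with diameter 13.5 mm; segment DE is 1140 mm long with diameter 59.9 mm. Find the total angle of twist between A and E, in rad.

ω = 2π·1760/60 = 184.3 rad/s, so T = P/ω = 46.2×745.7 / 184.3 = 186.9 N·m.
J_AB = π(0.0561)⁴/32 = 9.72×10^-7 m⁴; J_BC = π(0.0327)⁴/32 = 1.12×10^-7 m⁴; J_CD = π(0.0135)⁴/32 = 3.26×10^-9 m⁴; J_DE = π(0.0599)⁴/32 = 1.26×10^-6 m⁴.
θ = (T/G)·Σ L_i/J_i = (186.9/76.6×10⁹)·(0.960/9.72×10^-7 + 0.231/1.12×10^-7 + 0.123/3.26×10^-9 + 1.14/1.26×10^-6) = 0.1017 rad.

0.102 rad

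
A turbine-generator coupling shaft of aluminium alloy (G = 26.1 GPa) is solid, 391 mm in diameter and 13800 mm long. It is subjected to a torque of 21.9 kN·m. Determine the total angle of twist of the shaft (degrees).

J = πd⁴/32 = π(0.391)⁴/32 = 2.295×10^-3 m⁴.
θ = T·L/(G·J) = 21900 × 13.8 / (26.1×10⁹ × 2.295×10^-3) = 5.046×10^-3 rad.

0.289°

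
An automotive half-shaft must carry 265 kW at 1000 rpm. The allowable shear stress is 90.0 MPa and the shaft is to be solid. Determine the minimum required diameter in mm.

52.3 mm

ω = 2π·1000/60 = 104.7 rad/s, so T = P/ω = 265×10³ / 104.7 = 2531 N·m.
For a solid shaft τ_max = 16T/(πd³), so d = (16T/(π τ_allow))^(1/3) = (16·2531/(π·9.00×10^7))^(1/3) = 0.05232 m.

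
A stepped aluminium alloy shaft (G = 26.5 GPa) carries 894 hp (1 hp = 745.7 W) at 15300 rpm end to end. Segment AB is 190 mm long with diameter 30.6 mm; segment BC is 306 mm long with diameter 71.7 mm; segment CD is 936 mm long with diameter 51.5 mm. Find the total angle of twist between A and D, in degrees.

3.31°

ω = 2π·15300/60 = 1602 rad/s, so T = P/ω = 894×745.7 / 1602 = 416.1 N·m.
J_AB = π(0.0306)⁴/32 = 8.61×10^-8 m⁴; J_BC = π(0.0717)⁴/32 = 2.59×10^-6 m⁴; J_CD = π(0.0515)⁴/32 = 6.91×10^-7 m⁴.
θ = (T/G)·Σ L_i/J_i = (416.1/26.5×10⁹)·(0.190/8.61×10^-8 + 0.306/2.59×10^-6 + 0.936/6.91×10^-7) = 0.05779 rad.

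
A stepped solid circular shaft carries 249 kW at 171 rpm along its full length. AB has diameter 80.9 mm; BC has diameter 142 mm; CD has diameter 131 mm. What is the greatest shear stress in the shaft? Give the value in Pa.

1.34e8 Pa

ω = 2π·171/60 = 17.91 rad/s, so T = P/ω = 249×10³ / 17.91 = 13910 N·m.
Under the same torque, τ_max = 16T/(πd³) is largest where d is smallest — segment AB (d = 80.9 mm).
τ_max = 16·13910/(π·(0.0809)³) = 1.338×10^8 Pa.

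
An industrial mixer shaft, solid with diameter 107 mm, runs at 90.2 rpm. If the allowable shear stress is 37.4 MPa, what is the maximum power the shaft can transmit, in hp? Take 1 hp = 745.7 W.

114 hp

J = πd⁴/32 = π(0.107)⁴/32 = 1.287×10^-5 m⁴.
T_max = τ_allow·J/r = 3.74×10^7 × 1.287×10^-5 / 0.0535 = 8996 N·m.
ω = 2π·90.2/60 = 9.446 rad/s, so P_max = T_max·ω = 8.497×10^4 W.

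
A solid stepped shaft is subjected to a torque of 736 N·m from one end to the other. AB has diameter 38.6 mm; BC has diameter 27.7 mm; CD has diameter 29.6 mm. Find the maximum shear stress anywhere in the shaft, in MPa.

176 MPa

Under the same torque, τ_max = 16T/(πd³) is largest where d is smallest — segment BC (d = 27.7 mm).
τ_max = 16·736.0/(π·(0.0277)³) = 1.764×10^8 Pa.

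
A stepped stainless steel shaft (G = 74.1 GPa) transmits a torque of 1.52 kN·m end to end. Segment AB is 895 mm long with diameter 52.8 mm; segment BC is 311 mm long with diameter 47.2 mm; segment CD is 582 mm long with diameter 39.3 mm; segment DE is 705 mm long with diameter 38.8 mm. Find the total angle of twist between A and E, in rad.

J_AB = π(0.0528)⁴/32 = 7.63×10^-7 m⁴; J_BC = π(0.0472)⁴/32 = 4.87×10^-7 m⁴; J_CD = π(0.0393)⁴/32 = 2.34×10^-7 m⁴; J_DE = π(0.0388)⁴/32 = 2.22×10^-7 m⁴.
θ = (T/G)·Σ L_i/J_i = (1520/74.1×10⁹)·(0.895/7.63×10^-7 + 0.311/4.87×10^-7 + 0.582/2.34×10^-7 + 0.705/2.22×10^-7) = 0.1531 rad.

0.153 rad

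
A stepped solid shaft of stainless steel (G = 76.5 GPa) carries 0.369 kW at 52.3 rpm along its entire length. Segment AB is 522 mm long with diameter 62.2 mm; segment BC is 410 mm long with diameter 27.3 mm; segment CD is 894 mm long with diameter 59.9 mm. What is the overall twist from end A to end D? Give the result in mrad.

ω = 2π·52.3/60 = 5.477 rad/s, so T = P/ω = 0.369×10³ / 5.477 = 67.37 N·m.
J_AB = π(0.0622)⁴/32 = 1.47×10^-6 m⁴; J_BC = π(0.0273)⁴/32 = 5.45×10^-8 m⁴; J_CD = π(0.0599)⁴/32 = 1.26×10^-6 m⁴.
θ = (T/G)·Σ L_i/J_i = (67.37/76.5×10⁹)·(0.522/1.47×10^-6 + 0.410/5.45×10^-8 + 0.894/1.26×10^-6) = 7.557×10^-3 rad.

7.56 mrad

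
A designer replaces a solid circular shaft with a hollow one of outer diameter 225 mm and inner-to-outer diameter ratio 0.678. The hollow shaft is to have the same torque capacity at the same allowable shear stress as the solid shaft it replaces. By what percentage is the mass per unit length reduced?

Equal τ_max and T ⇒ the solid shaft needs d_s³ = d_o³(1−k⁴), so d_s = 225·(1−0.678⁴)^(1/3) = 207.9 mm.
Area ratio A_h/A_s = d_o²(1−k²)/d_s² = (1−k²)/(1−k⁴)^(2/3) = 0.6330.
Mass saving = 1 − 0.6330 = 36.7 %.

36.7 %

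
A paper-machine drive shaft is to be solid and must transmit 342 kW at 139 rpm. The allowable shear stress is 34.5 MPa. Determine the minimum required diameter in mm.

ω = 2π·139/60 = 14.56 rad/s, so T = P/ω = 342×10³ / 14.56 = 23500 N·m.
For a solid shaft τ_max = 16T/(πd³), so d = (16T/(π τ_allow))^(1/3) = (16·23500/(π·3.45×10^7))^(1/3) = 0.1514 m.

151 mm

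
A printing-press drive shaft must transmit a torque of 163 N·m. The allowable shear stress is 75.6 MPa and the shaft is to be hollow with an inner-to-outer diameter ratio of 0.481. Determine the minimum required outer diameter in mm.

22.6 mm

For a hollow shaft with d_i/d_o = 0.481: τ_max = 16T/(π d_o³ (1−k⁴)), so d_o = [16T/(π τ_allow (1−k⁴))]^(1/3) = [16·163.0/(π·7.56×10^7·0.9465)]^(1/3) = 0.02264 m.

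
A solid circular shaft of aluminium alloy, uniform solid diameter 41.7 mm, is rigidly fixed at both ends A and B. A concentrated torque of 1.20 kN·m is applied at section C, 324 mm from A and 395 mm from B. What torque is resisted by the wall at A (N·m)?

659 N·m

With uniform GJ and both ends fixed, compatibility θ_AC = θ_CB gives T_A·a = T_B·b, together with T_A + T_B = T₀.
T_A = T₀·b/(a+b) = 1200·395/719.0 = 659.2 N·m; T_B = 540.8 N·m.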